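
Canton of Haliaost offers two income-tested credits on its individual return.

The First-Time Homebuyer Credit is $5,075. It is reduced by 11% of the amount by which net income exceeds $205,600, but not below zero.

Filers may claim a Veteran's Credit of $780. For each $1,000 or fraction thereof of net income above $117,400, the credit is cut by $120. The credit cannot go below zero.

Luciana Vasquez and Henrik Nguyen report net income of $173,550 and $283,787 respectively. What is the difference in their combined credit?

$5,075

Luciana ($173,550): First-Time Homebuyer Credit: $173,550 is at or below the $205,600 threshold, so the full $5,075 applies. Veteran's Credit: income exceeds $117,400 by $56,150 → 57 increments × $120 = $6,840 ≥ base, so the credit is $0. total $5,075 + $0 = $5,075
Henrik ($283,787): First-Time Homebuyer Credit: 11% of the $78,187 excess over $205,600 is $8,600.57 ≥ base, so the credit is $0. Veteran's Credit: income exceeds $117,400 by $166,387 → 167 increments × $120 = $20,040 ≥ base, so the credit is $0. total $0 + $0 = $0
Difference: |$5,075 − $0| = $5,075.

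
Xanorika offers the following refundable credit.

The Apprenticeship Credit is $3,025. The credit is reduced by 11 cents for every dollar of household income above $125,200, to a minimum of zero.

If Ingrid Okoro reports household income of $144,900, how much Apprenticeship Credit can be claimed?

$858

Apprenticeship Credit: 11% of the $19,700 excess over $125,200 is $2,167; credit = $3,025 − $2,167 = $858.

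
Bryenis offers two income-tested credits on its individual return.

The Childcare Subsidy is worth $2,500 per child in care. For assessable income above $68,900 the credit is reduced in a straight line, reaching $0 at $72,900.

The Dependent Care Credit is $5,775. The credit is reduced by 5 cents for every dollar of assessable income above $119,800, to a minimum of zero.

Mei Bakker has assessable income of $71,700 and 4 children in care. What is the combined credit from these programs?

Childcare Subsidy: base = 4 × $2,500 = $10,000. $71,700 is $2,800 into a $4,000 phase-out range, leaving 1,200/4,000 of the credit: $10,000 × 1,200/4,000 = $3,000.
Dependent Care Credit: $71,700 is at or below the $119,800 threshold, so the full $5,775 applies.
Total: $3,000 + $5,775 = $8,775.

$8,775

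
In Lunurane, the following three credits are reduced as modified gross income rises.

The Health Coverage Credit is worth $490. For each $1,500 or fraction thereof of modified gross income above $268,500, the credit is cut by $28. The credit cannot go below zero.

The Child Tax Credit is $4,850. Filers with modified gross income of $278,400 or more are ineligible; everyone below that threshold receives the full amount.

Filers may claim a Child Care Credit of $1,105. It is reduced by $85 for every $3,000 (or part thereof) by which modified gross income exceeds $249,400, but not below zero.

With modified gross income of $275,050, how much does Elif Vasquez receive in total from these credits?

$5,540

Health Coverage Credit: income exceeds $268,500 by $6,550, which is 5 full-or-partial $1,500 increments; reduction = 5 × $28 = $140, leaving $350.
Child Tax Credit: $275,050 is below the $278,400 cutoff, so the full $4,850 applies.
Child Care Credit: income exceeds $249,400 by $25,650, which is 9 full-or-partial $3,000 increments; reduction = 9 × $85 = $765, leaving $340.
Total: $350 + $4,850 + $340 = $5,540.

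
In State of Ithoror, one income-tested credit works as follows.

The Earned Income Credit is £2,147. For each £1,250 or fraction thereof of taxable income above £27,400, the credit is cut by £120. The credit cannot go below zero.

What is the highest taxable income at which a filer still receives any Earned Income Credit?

£48,650

After 17 increments the reduction is 17 × £120 = £2,040, leaving £107; one more increment wipes it out. Increment 17 ends at excess 17 × £1,250 = £21,250, so the highest qualifying income is £27,400 + £21,250 = £48,650.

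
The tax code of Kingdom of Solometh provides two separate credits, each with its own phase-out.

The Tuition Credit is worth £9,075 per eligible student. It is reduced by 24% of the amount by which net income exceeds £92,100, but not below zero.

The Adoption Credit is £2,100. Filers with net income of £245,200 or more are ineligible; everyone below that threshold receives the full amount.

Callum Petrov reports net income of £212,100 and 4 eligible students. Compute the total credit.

Tuition Credit: base = 4 × £9,075 = £36,300. 24% of the £120,000 excess over £92,100 is £28,800; credit = £36,300 − £28,800 = £7,500.
Adoption Credit: £212,100 is below the £245,200 cutoff, so the full £2,100 applies.
Total: £7,500 + £2,100 = £9,600.

£9,600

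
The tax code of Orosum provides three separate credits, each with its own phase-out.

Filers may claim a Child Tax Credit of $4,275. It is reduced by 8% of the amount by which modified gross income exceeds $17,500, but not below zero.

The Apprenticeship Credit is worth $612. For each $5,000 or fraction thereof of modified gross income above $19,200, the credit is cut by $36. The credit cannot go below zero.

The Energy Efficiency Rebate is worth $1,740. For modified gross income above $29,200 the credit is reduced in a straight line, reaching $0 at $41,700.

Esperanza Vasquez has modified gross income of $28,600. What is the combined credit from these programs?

Child Tax Credit: 8% of the $11,100 excess over $17,500 is $888; credit = $4,275 − $888 = $3,387.
Apprenticeship Credit: income exceeds $19,200 by $9,400, which is 2 full-or-partial $5,000 increments; reduction = 2 × $36 = $72, leaving $540.
Energy Efficiency Rebate: $28,600 is at or below the $29,200 threshold, so the full $1,740 applies.
Total: $3,387 + $540 + $1,740 = $5,667.

$5,667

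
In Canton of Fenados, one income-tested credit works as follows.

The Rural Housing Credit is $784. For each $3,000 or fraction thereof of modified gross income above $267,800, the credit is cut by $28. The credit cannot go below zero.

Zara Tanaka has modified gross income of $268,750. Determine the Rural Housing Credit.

Rural Housing Credit: income exceeds $267,800 by $950, which is 1 full-or-partial $3,000 increment; reduction = 1 × $28 = $28, leaving $756.

$756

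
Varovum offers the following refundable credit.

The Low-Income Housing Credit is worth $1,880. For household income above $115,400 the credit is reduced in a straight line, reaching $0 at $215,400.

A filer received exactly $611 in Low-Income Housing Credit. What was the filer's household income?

$611 is 611/1,880 of the full $1,880, so 1,269/1,880 of the $100,000 range has been used: income = $115,400 + $100,000 × 1,269/1,880 = $182,900.

$182,900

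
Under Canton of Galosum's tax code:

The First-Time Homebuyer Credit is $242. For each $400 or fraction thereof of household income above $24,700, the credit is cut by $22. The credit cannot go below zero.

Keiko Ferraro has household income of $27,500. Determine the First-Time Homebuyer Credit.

First-Time Homebuyer Credit: income exceeds $24,700 by $2,800, which is 7 full-or-partial $400 increments; reduction = 7 × $22 = $154, leaving $88.

$88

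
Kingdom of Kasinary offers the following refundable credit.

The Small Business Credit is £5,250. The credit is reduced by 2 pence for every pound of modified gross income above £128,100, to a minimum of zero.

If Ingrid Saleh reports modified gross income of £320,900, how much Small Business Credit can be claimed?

Small Business Credit: 2% of the £192,800 excess over £128,100 is £3,856; credit = £5,250 − £3,856 = £1,394.

£1,394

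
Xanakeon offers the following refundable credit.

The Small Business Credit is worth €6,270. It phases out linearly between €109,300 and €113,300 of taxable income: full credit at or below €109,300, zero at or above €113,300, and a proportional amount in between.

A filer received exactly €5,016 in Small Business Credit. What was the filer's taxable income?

€5,016 is 5,016/6,270 of the full €6,270, so 1,254/6,270 of the €4,000 range has been used: income = €109,300 + €4,000 × 1,254/6,270 = €110,100.

€110,100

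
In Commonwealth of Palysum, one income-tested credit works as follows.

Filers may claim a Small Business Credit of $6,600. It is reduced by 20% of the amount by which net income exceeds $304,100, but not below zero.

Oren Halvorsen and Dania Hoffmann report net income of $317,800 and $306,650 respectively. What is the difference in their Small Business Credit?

$2,230

Oren ($317,800): Small Business Credit: 20% of the $13,700 excess over $304,100 is $2,740; credit = $6,600 − $2,740 = $3,860.
Dania ($306,650): Small Business Credit: 20% of the $2,550 excess over $304,100 is $510; credit = $6,600 − $510 = $6,090.
Difference: |$3,860 − $6,090| = $2,230.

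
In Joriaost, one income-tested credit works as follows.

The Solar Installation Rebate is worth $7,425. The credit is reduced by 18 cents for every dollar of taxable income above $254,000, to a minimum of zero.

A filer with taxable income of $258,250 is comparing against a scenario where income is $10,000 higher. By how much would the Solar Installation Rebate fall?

$1,800

At $258,250 — 18% of the $4,250 excess over $254,000 is $765; credit = $7,425 − $765 = $6,660.
At $268,250 — 18% of the $14,250 excess over $254,000 is $2,565; credit = $7,425 − $2,565 = $4,860.
Lost: $6,660 − $4,860 = $1,800.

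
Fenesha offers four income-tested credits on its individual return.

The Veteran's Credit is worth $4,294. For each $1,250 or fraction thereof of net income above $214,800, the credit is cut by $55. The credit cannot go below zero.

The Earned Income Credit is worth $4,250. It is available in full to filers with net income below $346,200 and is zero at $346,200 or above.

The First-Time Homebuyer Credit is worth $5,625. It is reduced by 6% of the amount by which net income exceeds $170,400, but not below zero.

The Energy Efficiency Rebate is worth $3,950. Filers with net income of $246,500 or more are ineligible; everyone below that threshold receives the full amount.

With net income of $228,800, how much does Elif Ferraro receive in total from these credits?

Veteran's Credit: income exceeds $214,800 by $14,000, which is 12 full-or-partial $1,250 increments; reduction = 12 × $55 = $660, leaving $3,634.
Earned Income Credit: $228,800 is below the $346,200 cutoff, so the full $4,250 applies.
First-Time Homebuyer Credit: 6% of the $58,400 excess over $170,400 is $3,504; credit = $5,625 − $3,504 = $2,121.
Energy Efficiency Rebate: $228,800 is below the $246,500 cutoff, so the full $3,950 applies.
Total: $3,634 + $4,250 + $2,121 + $3,950 = $13,955.

$13,955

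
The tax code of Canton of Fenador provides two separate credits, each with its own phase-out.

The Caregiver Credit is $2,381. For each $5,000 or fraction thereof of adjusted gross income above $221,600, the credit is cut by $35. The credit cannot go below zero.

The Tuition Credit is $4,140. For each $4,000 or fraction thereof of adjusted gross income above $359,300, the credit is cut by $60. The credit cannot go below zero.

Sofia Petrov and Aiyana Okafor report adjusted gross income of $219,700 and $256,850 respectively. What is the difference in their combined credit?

$280

Sofia ($219,700): Caregiver Credit: $219,700 is at or below the $221,600 threshold, so the full $2,381 applies. Tuition Credit: $219,700 is at or below the $359,300 threshold, so the full $4,140 applies. total $2,381 + $4,140 = $6,521
Aiyana ($256,850): Caregiver Credit: income exceeds $221,600 by $35,250, which is 8 full-or-partial $5,000 increments; reduction = 8 × $35 = $280, leaving $2,101. Tuition Credit: $256,850 is at or below the $359,300 threshold, so the full $4,140 applies. total $2,101 + $4,140 = $6,241
Difference: |$6,521 − $6,241| = $280.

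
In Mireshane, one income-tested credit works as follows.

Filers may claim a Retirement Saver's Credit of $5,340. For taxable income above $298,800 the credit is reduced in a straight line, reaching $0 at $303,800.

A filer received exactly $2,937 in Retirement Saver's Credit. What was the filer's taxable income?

$301,050

$2,937 is 2,937/5,340 of the full $5,340, so 2,403/5,340 of the $5,000 range has been used: income = $298,800 + $5,000 × 2,403/5,340 = $301,050.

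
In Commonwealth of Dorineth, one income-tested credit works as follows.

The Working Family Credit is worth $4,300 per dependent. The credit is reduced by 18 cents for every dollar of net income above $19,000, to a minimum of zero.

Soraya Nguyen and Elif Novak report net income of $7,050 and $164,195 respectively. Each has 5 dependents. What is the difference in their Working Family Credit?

Soraya ($7,050): Working Family Credit: base = 5 × $4,300 = $21,500. $7,050 is at or below the $19,000 threshold, so the full $21,500 applies.
Elif ($164,195): Working Family Credit: base = 5 × $4,300 = $21,500. 18% of the $145,195 excess over $19,000 is $26,135.10 ≥ base, so the credit is $0.
Difference: |$21,500 − $0| = $21,500.

$21,500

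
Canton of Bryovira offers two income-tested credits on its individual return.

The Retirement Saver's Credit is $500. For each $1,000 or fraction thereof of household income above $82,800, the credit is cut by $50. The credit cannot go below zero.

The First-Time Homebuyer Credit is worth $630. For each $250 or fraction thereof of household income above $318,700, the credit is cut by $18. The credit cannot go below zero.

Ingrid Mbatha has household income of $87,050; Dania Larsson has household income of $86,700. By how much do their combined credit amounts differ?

$50

Ingrid ($87,050): Retirement Saver's Credit: income exceeds $82,800 by $4,250, which is 5 full-or-partial $1,000 increments; reduction = 5 × $50 = $250, leaving $250. First-Time Homebuyer Credit: $87,050 is at or below the $318,700 threshold, so the full $630 applies. total $250 + $630 = $880
Dania ($86,700): Retirement Saver's Credit: income exceeds $82,800 by $3,900, which is 4 full-or-partial $1,000 increments; reduction = 4 × $50 = $200, leaving $300. First-Time Homebuyer Credit: $86,700 is at or below the $318,700 threshold, so the full $630 applies. total $300 + $630 = $930
Difference: |$880 − $930| = $50.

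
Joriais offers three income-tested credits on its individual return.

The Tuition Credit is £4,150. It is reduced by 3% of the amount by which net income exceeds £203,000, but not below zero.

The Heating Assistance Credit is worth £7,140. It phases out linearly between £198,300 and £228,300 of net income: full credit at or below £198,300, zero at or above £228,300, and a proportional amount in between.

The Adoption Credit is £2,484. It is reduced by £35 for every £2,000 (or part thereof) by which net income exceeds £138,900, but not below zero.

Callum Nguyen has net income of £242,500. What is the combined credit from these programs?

Tuition Credit: 3% of the £39,500 excess over £203,000 is £1,185; credit = £4,150 − £1,185 = £2,965.
Heating Assistance Credit: £242,500 is at or above £228,300, so the credit is £0.
Adoption Credit: income exceeds £138,900 by £103,600, which is 52 full-or-partial £2,000 increments; reduction = 52 × £35 = £1,820, leaving £664.
Total: £2,965 + £0 + £664 = £3,629.

£3,629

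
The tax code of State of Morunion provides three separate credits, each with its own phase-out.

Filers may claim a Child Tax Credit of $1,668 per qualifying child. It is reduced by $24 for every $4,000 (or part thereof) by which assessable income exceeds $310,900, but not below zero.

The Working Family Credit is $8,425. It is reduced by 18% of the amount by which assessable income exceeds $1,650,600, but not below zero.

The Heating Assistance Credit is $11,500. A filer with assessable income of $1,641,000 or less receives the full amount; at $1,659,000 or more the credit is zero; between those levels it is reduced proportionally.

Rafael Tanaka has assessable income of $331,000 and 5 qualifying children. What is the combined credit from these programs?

Child Tax Credit: base = 5 × $1,668 = $8,340. income exceeds $310,900 by $20,100, which is 6 full-or-partial $4,000 increments; reduction = 6 × $24 = $144, leaving $8,196.
Working Family Credit: $331,000 is at or below the $1,650,600 threshold, so the full $8,425 applies.
Heating Assistance Credit: $331,000 is at or below the $1,641,000 threshold, so the full $11,500 applies.
Total: $8,196 + $8,425 + $11,500 = $28,121.

$28,121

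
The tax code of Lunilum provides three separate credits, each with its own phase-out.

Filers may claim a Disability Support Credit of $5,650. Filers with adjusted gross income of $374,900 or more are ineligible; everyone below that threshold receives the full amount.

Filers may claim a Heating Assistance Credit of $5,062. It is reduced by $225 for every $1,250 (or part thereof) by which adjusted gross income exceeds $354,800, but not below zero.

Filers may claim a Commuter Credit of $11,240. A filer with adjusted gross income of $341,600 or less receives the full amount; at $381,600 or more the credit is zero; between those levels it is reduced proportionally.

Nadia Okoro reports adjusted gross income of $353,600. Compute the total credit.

$18,580

Disability Support Credit: $353,600 is below the $374,900 cutoff, so the full $5,650 applies.
Heating Assistance Credit: $353,600 is at or below the $354,800 threshold, so the full $5,062 applies.
Commuter Credit: $353,600 is $12,000 into a $40,000 phase-out range, leaving 28,000/40,000 of the credit: $11,240 × 28,000/40,000 = $7,868.
Total: $5,650 + $5,062 + $7,868 = $18,580.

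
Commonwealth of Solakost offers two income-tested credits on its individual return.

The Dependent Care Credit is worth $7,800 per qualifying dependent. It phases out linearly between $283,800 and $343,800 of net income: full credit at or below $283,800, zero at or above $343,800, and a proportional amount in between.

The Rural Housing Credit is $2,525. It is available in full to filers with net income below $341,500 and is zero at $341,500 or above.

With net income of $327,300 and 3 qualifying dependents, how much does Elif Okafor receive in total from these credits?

$8,960

Dependent Care Credit: base = 3 × $7,800 = $23,400. $327,300 is $43,500 into a $60,000 phase-out range, leaving 16,500/60,000 of the credit: $23,400 × 16,500/60,000 = $6,435.
Rural Housing Credit: $327,300 is below the $341,500 cutoff, so the full $2,525 applies.
Total: $6,435 + $2,525 = $8,960.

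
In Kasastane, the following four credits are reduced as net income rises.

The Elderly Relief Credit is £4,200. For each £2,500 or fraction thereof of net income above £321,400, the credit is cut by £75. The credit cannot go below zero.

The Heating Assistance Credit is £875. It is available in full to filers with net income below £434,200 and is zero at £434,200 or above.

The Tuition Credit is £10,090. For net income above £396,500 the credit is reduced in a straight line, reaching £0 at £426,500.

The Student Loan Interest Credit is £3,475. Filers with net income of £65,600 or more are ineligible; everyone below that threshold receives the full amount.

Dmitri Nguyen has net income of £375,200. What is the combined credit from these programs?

Elderly Relief Credit: income exceeds £321,400 by £53,800, which is 22 full-or-partial £2,500 increments; reduction = 22 × £75 = £1,650, leaving £2,550.
Heating Assistance Credit: £375,200 is below the £434,200 cutoff, so the full £875 applies.
Tuition Credit: £375,200 is at or below the £396,500 threshold, so the full £10,090 applies.
Student Loan Interest Credit: £375,200 meets or exceeds the £65,600 cutoff, so the credit is £0.
Total: £2,550 + £875 + £10,090 + £0 = £13,515.

£13,515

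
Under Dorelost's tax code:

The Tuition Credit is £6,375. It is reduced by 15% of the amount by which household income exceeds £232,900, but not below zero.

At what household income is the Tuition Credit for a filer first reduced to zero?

£275,400

The credit falls by 15% of each pound above £232,900, so it reaches zero when the excess is £6,375 / 15% = £42,500: income = £232,900 + £42,500 = £275,400.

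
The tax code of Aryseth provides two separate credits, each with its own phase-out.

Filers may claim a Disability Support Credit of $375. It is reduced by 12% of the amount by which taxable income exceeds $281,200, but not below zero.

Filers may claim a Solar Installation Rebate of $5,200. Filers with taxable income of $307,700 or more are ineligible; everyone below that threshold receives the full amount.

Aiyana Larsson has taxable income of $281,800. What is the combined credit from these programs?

$5,503

Disability Support Credit: 12% of the $600 excess over $281,200 is $72; credit = $375 − $72 = $303.
Solar Installation Rebate: $281,800 is below the $307,700 cutoff, so the full $5,200 applies.
Total: $303 + $5,200 = $5,503.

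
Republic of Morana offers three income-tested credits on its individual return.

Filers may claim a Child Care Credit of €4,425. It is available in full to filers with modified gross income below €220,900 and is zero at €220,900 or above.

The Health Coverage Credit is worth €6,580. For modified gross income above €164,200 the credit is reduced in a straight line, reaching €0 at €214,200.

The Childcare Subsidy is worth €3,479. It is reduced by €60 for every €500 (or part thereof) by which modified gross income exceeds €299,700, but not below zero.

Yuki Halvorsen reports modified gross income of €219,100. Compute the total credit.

Child Care Credit: €219,100 is below the €220,900 cutoff, so the full €4,425 applies.
Health Coverage Credit: €219,100 is at or above €214,200, so the credit is €0.
Childcare Subsidy: €219,100 is at or below the €299,700 threshold, so the full €3,479 applies.
Total: €4,425 + €0 + €3,479 = €7,904.

€7,904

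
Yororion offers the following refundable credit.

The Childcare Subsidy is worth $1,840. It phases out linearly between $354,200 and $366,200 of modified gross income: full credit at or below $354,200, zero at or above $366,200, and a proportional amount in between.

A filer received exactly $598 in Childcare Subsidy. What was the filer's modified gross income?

$362,300

$598 is 598/1,840 of the full $1,840, so 1,242/1,840 of the $12,000 range has been used: income = $354,200 + $12,000 × 1,242/1,840 = $362,300.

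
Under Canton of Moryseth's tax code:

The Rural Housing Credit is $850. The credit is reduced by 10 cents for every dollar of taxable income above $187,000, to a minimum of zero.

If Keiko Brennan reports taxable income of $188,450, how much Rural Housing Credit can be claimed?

$705

Rural Housing Credit: 10% of the $1,450 excess over $187,000 is $145; credit = $850 − $145 = $705.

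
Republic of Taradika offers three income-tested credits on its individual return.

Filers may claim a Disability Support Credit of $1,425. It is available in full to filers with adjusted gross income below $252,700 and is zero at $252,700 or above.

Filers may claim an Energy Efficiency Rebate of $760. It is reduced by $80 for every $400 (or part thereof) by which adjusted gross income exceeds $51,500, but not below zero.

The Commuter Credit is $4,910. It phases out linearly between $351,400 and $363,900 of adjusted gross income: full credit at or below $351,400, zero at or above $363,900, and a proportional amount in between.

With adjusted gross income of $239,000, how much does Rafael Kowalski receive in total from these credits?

Disability Support Credit: $239,000 is below the $252,700 cutoff, so the full $1,425 applies.
Energy Efficiency Rebate: income exceeds $51,500 by $187,500 → 469 increments × $80 = $37,520 ≥ base, so the credit is $0.
Commuter Credit: $239,000 is at or below the $351,400 threshold, so the full $4,910 applies.
Total: $1,425 + $0 + $4,910 = $6,335.

$6,335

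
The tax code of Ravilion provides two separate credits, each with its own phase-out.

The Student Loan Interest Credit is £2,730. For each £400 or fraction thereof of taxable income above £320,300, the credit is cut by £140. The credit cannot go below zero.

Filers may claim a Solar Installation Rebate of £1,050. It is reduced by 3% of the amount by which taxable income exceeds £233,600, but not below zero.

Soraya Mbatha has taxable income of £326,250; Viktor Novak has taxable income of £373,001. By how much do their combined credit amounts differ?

Soraya (£326,250): Student Loan Interest Credit: income exceeds £320,300 by £5,950, which is 15 full-or-partial £400 increments; reduction = 15 × £140 = £2,100, leaving £630. Solar Installation Rebate: 3% of the £92,650 excess over £233,600 is £2,779.50 ≥ base, so the credit is £0. total £630 + £0 = £630
Viktor (£373,001): Student Loan Interest Credit: income exceeds £320,300 by £52,701 → 132 increments × £140 = £18,480 ≥ base, so the credit is £0. Solar Installation Rebate: 3% of the £139,401 excess over £233,600 is £4,182.03 ≥ base, so the credit is £0. total £0 + £0 = £0
Difference: |£630 − £0| = £630.

£630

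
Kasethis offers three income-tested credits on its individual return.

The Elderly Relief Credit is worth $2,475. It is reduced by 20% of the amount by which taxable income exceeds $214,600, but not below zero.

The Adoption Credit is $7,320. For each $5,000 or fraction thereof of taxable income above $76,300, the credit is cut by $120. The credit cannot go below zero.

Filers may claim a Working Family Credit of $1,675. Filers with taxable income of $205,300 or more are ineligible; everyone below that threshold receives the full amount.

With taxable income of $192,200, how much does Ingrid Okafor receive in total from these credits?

Elderly Relief Credit: $192,200 is at or below the $214,600 threshold, so the full $2,475 applies.
Adoption Credit: income exceeds $76,300 by $115,900, which is 24 full-or-partial $5,000 increments; reduction = 24 × $120 = $2,880, leaving $4,440.
Working Family Credit: $192,200 is below the $205,300 cutoff, so the full $1,675 applies.
Total: $2,475 + $4,440 + $1,675 = $8,590.

$8,590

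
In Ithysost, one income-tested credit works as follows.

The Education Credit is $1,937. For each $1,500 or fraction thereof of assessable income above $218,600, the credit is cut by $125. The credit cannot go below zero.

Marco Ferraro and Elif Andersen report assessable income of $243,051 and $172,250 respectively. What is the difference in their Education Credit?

$1,937

Marco ($243,051): Education Credit: income exceeds $218,600 by $24,451 → 17 increments × $125 = $2,125 ≥ base, so the credit is $0.
Elif ($172,250): Education Credit: $172,250 is at or below the $218,600 threshold, so the full $1,937 applies.
Difference: |$0 − $1,937| = $1,937.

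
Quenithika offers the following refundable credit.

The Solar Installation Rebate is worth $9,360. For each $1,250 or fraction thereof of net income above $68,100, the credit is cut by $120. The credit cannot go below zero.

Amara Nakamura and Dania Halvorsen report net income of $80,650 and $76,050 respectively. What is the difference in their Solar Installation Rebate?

$480

Amara ($80,650): Solar Installation Rebate: income exceeds $68,100 by $12,550, which is 11 full-or-partial $1,250 increments; reduction = 11 × $120 = $1,320, leaving $8,040.
Dania ($76,050): Solar Installation Rebate: income exceeds $68,100 by $7,950, which is 7 full-or-partial $1,250 increments; reduction = 7 × $120 = $840, leaving $8,520.
Difference: |$8,040 − $8,520| = $480.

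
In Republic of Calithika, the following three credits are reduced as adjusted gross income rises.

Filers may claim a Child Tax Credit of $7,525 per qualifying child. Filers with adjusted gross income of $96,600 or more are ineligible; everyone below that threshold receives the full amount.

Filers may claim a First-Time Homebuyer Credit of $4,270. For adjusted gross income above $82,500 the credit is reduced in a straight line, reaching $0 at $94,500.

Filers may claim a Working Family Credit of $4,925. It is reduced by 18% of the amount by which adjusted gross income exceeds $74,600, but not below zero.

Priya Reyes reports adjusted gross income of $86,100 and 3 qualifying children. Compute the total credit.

$28,419

Child Tax Credit: base = 3 × $7,525 = $22,575. $86,100 is below the $96,600 cutoff, so the full $22,575 applies.
First-Time Homebuyer Credit: $86,100 is $3,600 into a $12,000 phase-out range, leaving 8,400/12,000 of the credit: $4,270 × 8,400/12,000 = $2,989.
Working Family Credit: 18% of the $11,500 excess over $74,600 is $2,070; credit = $4,925 − $2,070 = $2,855.
Total: $22,575 + $2,989 + $2,855 = $28,419.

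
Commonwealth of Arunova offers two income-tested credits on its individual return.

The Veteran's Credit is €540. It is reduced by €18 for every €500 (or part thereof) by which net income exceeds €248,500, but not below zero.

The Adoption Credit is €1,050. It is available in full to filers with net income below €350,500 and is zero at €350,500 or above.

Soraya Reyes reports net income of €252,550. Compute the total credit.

€1,428

Veteran's Credit: income exceeds €248,500 by €4,050, which is 9 full-or-partial €500 increments; reduction = 9 × €18 = €162, leaving €378.
Adoption Credit: €252,550 is below the €350,500 cutoff, so the full €1,050 applies.
Total: €378 + €1,050 = €1,428.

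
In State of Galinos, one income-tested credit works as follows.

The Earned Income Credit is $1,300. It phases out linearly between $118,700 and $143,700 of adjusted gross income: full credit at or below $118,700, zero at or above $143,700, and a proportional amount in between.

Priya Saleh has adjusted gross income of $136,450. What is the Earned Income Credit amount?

Earned Income Credit: $136,450 is $17,750 into a $25,000 phase-out range, leaving 7,250/25,000 of the credit: $1,300 × 7,250/25,000 = $377.

$377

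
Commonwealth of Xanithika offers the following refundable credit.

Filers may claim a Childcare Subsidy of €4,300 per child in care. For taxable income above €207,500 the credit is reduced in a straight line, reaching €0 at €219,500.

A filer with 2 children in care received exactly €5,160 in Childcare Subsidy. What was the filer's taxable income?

Full credit = 2 × €4,300 = €8,600.
€5,160 is 5,160/8,600 of the full €8,600, so 3,440/8,600 of the €12,000 range has been used: income = €207,500 + €12,000 × 3,440/8,600 = €212,300.

€212,300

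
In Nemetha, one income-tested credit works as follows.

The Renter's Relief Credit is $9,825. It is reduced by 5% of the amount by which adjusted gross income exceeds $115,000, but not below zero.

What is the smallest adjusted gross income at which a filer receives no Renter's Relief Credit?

The credit falls by 5% of each dollar above $115,000, so it reaches zero when the excess is $9,825 / 5% = $196,500: income = $115,000 + $196,500 = $311,500.

$311,500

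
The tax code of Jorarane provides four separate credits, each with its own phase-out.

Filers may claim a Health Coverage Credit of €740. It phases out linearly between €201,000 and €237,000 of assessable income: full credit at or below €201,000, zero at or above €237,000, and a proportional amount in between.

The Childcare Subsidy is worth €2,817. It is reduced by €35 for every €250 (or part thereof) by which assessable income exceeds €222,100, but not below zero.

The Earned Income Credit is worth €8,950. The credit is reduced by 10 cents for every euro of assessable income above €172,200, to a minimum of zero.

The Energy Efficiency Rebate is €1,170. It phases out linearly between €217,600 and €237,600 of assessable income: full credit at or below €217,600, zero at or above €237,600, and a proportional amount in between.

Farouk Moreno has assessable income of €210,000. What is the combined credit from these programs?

€9,712

Health Coverage Credit: €210,000 is €9,000 into a €36,000 phase-out range, leaving 27,000/36,000 of the credit: €740 × 27,000/36,000 = €555.
Childcare Subsidy: €210,000 is at or below the €222,100 threshold, so the full €2,817 applies.
Earned Income Credit: 10% of the €37,800 excess over €172,200 is €3,780; credit = €8,950 − €3,780 = €5,170.
Energy Efficiency Rebate: €210,000 is at or below the €217,600 threshold, so the full €1,170 applies.
Total: €555 + €2,817 + €5,170 + €1,170 = €9,712.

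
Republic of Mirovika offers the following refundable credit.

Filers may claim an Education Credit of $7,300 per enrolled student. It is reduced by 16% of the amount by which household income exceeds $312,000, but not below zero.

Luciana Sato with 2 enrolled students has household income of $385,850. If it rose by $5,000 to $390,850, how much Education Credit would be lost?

$800

At $385,850 — base = 2 × $7,300 = $14,600. 16% of the $73,850 excess over $312,000 is $11,816; credit = $14,600 − $11,816 = $2,784.
At $390,850 — base = 2 × $7,300 = $14,600. 16% of the $78,850 excess over $312,000 is $12,616; credit = $14,600 − $12,616 = $1,984.
Lost: $2,784 − $1,984 = $800.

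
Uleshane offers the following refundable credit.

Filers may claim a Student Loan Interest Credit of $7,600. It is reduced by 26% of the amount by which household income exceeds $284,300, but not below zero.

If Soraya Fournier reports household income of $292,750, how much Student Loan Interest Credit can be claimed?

Student Loan Interest Credit: 26% of the $8,450 excess over $284,300 is $2,197; credit = $7,600 − $2,197 = $5,403.

$5,403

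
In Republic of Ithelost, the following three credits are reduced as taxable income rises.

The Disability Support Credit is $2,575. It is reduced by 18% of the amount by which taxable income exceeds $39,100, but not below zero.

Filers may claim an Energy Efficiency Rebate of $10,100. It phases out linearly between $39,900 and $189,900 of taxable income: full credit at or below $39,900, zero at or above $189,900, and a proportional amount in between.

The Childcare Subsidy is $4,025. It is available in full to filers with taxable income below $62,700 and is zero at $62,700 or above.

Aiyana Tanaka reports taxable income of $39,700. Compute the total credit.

Disability Support Credit: 18% of the $600 excess over $39,100 is $108; credit = $2,575 − $108 = $2,467.
Energy Efficiency Rebate: $39,700 is at or below the $39,900 threshold, so the full $10,100 applies.
Childcare Subsidy: $39,700 is below the $62,700 cutoff, so the full $4,025 applies.
Total: $2,467 + $10,100 + $4,025 = $16,592.

$16,592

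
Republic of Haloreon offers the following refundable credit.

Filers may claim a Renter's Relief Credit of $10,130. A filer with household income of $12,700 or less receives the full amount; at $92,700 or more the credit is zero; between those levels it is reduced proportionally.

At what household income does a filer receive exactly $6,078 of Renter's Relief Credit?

$6,078 is 6,078/10,130 of the full $10,130, so 4,052/10,130 of the $80,000 range has been used: income = $12,700 + $80,000 × 4,052/10,130 = $44,700.

$44,700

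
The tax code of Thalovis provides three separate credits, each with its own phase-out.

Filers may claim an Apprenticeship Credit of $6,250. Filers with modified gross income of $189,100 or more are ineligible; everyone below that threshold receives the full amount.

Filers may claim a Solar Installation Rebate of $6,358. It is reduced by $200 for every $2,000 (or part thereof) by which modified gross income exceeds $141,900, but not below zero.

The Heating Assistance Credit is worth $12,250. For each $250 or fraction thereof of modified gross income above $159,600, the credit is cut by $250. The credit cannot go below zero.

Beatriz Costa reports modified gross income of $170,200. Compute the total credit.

Apprenticeship Credit: $170,200 is below the $189,100 cutoff, so the full $6,250 applies.
Solar Installation Rebate: income exceeds $141,900 by $28,300, which is 15 full-or-partial $2,000 increments; reduction = 15 × $200 = $3,000, leaving $3,358.
Heating Assistance Credit: income exceeds $159,600 by $10,600, which is 43 full-or-partial $250 increments; reduction = 43 × $250 = $10,750, leaving $1,500.
Total: $6,250 + $3,358 + $1,500 = $11,108.

$11,108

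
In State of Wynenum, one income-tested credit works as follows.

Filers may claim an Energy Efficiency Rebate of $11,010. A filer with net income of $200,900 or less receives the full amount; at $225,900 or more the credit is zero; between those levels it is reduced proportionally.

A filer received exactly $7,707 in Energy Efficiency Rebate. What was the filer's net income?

$208,400

$7,707 is 7,707/11,010 of the full $11,010, so 3,303/11,010 of the $25,000 range has been used: income = $200,900 + $25,000 × 3,303/11,010 = $208,400.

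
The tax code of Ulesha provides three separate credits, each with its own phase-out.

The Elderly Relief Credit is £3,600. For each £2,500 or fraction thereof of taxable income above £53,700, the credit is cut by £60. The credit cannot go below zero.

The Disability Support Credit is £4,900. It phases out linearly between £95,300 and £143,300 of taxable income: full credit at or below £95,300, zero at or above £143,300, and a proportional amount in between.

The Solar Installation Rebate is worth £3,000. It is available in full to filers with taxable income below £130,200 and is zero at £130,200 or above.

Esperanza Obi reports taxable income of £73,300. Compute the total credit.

Elderly Relief Credit: income exceeds £53,700 by £19,600, which is 8 full-or-partial £2,500 increments; reduction = 8 × £60 = £480, leaving £3,120.
Disability Support Credit: £73,300 is at or below the £95,300 threshold, so the full £4,900 applies.
Solar Installation Rebate: £73,300 is below the £130,200 cutoff, so the full £3,000 applies.
Total: £3,120 + £4,900 + £3,000 = £11,020.

£11,020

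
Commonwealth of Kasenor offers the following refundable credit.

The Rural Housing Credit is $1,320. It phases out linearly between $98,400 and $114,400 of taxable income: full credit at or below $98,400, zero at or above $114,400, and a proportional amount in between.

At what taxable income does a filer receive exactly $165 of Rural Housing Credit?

$112,400

$165 is 165/1,320 of the full $1,320, so 1,155/1,320 of the $16,000 range has been used: income = $98,400 + $16,000 × 1,155/1,320 = $112,400.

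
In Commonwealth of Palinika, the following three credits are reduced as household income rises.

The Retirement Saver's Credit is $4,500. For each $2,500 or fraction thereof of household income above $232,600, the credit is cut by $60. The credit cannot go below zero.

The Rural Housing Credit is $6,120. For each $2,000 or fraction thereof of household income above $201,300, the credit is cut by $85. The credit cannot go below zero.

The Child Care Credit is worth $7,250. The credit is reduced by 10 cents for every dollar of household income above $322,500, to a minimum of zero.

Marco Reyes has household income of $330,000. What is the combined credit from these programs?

$9,255

Retirement Saver's Credit: income exceeds $232,600 by $97,400, which is 39 full-or-partial $2,500 increments; reduction = 39 × $60 = $2,340, leaving $2,160.
Rural Housing Credit: income exceeds $201,300 by $128,700, which is 65 full-or-partial $2,000 increments; reduction = 65 × $85 = $5,525, leaving $595.
Child Care Credit: 10% of the $7,500 excess over $322,500 is $750; credit = $7,250 − $750 = $6,500.
Total: $2,160 + $595 + $6,500 = $9,255.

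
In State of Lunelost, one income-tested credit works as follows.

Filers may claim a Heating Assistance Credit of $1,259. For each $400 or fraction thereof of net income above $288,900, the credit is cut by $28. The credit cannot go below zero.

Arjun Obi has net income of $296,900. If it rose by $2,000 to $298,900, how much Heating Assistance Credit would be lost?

$140

At $296,900 — income exceeds $288,900 by $8,000, which is 20 full-or-partial $400 increments; reduction = 20 × $28 = $560, leaving $699.
At $298,900 — income exceeds $288,900 by $10,000, which is 25 full-or-partial $400 increments; reduction = 25 × $28 = $700, leaving $559.
Lost: $699 − $559 = $140.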